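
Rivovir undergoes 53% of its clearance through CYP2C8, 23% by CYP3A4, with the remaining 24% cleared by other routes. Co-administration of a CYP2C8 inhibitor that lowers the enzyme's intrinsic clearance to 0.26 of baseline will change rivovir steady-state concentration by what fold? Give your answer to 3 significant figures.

1.65

The CYP2C8 pathway (53% of clearance) drops to 0.26× activity: 0.53 × 0.26 = 0.1378.
CYP3A4 (23%) and the residual 24% are unaffected.
Relative clearance = 0.1378 + 0.23 + 0.24 = 0.6078.
Steady-state concentration is inversely proportional to clearance, so the fold-change is 1 / 0.6078 = 1.65.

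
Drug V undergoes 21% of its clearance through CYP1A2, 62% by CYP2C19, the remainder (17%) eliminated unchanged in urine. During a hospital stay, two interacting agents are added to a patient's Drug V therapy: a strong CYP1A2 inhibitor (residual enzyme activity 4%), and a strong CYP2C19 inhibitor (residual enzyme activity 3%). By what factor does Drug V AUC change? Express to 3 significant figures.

5.08

The CYP1A2 pathway (21% of clearance) falls to 0.04× activity: 0.21 × 0.04 = 0.0084.
The CYP2C19 pathway (62% of clearance) is reduced to 0.03× activity: 0.62 × 0.03 = 0.0186.
The remaining 17% of clearance is unaffected.
CL_new/CL_old = 0.0084 + 0.0186 + 0.17 = 0.197.
Because AUC varies inversely with clearance, the combined effect is 1 / 0.197 = 5.08.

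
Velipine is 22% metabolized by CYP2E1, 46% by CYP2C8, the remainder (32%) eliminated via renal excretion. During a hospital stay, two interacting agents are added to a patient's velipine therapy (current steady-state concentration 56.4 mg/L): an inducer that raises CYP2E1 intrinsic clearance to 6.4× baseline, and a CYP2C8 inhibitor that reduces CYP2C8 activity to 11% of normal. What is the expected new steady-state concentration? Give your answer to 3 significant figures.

31.7 mg/L

CYP2E1: 0.22 × 6.4 = 1.408
CYP2C8: 0.46 × 0.11 = 0.0506
Other: 0.32 (unchanged)
Relative clearance = 1.408 + 0.0506 + 0.32 = 1.7786.
New steady-state concentration = 56.4 / 1.7786 = 31.7 mg/L (concentration scales inversely with clearance).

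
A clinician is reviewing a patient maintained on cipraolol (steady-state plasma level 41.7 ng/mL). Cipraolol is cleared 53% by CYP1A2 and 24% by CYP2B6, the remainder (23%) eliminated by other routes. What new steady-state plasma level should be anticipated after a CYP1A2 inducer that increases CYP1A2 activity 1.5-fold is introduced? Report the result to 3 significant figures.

The CYP1A2 pathway (53% of clearance) is boosted to 1.5× activity: 0.53 × 1.5 = 0.795.
CYP2B6 (24%) and the residual 23% are unaffected.
Relative clearance = 0.795 + 0.24 + 0.23 = 1.265.
With dosing unchanged, steady-state plasma level scales as 1/CL: 41.7 / 1.265 = 33.0 ng/mL.

33.0 ng/mL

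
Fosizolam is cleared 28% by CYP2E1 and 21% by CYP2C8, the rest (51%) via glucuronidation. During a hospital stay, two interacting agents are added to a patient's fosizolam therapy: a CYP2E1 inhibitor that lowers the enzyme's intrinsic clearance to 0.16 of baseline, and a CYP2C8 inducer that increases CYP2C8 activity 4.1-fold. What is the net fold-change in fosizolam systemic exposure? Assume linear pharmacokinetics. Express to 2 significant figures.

0.71

The CYP2E1 pathway (28% of clearance) drops to 0.16× activity: 0.28 × 0.16 = 0.0448.
The CYP2C8 pathway (21% of clearance) increases to 4.1× activity: 0.21 × 4.1 = 0.861.
The remaining 51% of clearance is unaffected.
New clearance relative to baseline: 0.0448 + 0.861 + 0.51 = 1.4158.
Systemic exposure ∝ 1/CL: fold-change = 1 / 1.4158 = 0.71.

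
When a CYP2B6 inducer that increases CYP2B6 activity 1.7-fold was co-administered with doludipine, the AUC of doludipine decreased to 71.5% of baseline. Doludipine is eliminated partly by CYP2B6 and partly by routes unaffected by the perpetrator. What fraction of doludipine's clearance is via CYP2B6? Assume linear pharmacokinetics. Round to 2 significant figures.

0.57

Write x for the fraction cleared via CYP2B6. The observed AUC change means clearance rose to 1/0.715 = 1.399 of baseline.
Setting x·1.7 + (1 − x) = 1.399 and solving: x = (1.399 − 1)/(1.7 − 1) = 0.57.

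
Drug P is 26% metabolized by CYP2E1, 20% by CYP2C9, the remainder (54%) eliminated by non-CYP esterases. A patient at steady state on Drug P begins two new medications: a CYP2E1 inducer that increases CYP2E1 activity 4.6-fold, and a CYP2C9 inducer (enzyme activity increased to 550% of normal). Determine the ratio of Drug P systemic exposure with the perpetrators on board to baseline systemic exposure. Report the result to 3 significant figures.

CYP2E1: 0.26 × 4.6 = 1.196
CYP2C9: 0.2 × 5.5 = 1.1
Other: 0.54 (unchanged)
CL_new/CL_old = 1.196 + 1.1 + 0.54 = 2.836.
Systemic exposure ∝ 1/CL: fold-change = 1 / 2.836 = 0.353.

0.353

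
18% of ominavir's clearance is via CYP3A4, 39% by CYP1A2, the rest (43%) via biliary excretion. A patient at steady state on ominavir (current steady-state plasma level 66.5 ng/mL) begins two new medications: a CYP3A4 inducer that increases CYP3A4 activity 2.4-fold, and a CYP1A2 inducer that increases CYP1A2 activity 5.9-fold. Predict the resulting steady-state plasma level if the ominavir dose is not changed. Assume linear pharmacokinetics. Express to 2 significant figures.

The CYP3A4 pathway (18% of clearance) increases to 2.4× activity: 0.18 × 2.4 = 0.432.
The CYP1A2 pathway (39% of clearance) increases to 5.9× activity: 0.39 × 5.9 = 2.301.
Non-CYP routes (43%) are unchanged.
Relative clearance = 0.432 + 2.301 + 0.43 = 3.163.
Dividing the baseline by the relative clearance: 66.5 / 3.163 = 21 ng/mL.

21 ng/mL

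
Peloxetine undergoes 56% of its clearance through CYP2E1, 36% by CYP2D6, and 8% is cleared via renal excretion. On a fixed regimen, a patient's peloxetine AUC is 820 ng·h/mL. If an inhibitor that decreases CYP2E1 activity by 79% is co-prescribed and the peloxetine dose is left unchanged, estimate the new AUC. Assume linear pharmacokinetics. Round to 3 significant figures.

CYP2E1: 0.56 × 0.21 = 0.1176
CYP2D6: 0.36 (unchanged)
Other: 0.08 (unchanged)
Relative clearance = 0.1176 + 0.36 + 0.08 = 0.5576.
With dosing unchanged, AUC scales as 1/CL: 820 / 0.5576 = 1.47 × 10³ ng·h/mL.

1.47 × 10³ ng·h/mL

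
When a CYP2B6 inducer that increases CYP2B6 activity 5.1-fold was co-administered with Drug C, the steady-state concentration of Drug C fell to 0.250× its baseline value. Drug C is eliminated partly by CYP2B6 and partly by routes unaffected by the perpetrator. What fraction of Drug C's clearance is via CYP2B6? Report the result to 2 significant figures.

Call the CYP2B6 fraction fm. After the interaction, CL_new/CL_old = fm × 5.1 + (1 − fm).
Steady-state concentration ratio = 1 / (new CL fraction), so new CL fraction = 1 / 0.250 = 4.
fm × 5.1 + 1 − fm = 4  ⇒  fm × (5.1 − 1) = 3  ⇒  fm = 0.73.

0.73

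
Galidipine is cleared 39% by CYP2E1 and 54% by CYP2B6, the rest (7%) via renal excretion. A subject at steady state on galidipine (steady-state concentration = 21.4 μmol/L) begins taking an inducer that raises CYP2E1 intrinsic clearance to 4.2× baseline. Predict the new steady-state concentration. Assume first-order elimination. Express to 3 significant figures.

9.52 μmol/L

The CYP2E1 pathway (39% of clearance) increases to 4.2× activity: 0.39 × 4.2 = 1.638.
CYP2B6 (54%) and the residual 7% are unaffected.
CL_new/CL_old = 1.638 + 0.54 + 0.07 = 2.248.
Steady-state concentration ∝ 1/CL, so new value = 21.4 / 2.248 = 9.52 μmol/L.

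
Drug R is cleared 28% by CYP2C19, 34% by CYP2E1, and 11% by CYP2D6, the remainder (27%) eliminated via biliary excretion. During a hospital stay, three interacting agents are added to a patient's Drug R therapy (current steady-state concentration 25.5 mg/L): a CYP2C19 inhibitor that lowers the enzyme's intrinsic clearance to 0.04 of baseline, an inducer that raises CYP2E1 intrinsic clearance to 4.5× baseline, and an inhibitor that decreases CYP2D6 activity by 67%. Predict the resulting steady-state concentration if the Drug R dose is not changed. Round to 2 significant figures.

14 mg/L

The CYP2C19 pathway (28% of clearance) is reduced to 0.04× activity: 0.28 × 0.04 = 0.0112.
The CYP2E1 pathway (34% of clearance) is boosted to 4.5× activity: 0.34 × 4.5 = 1.53.
The CYP2D6 pathway (11% of clearance) is reduced to 0.33× activity: 0.11 × 0.33 = 0.0363.
The remaining 27% of clearance is unaffected.
Relative clearance = 0.0112 + 1.53 + 0.0363 + 0.27 = 1.8475.
Steady-state concentration ∝ 1/CL: new value = 25.5 / 1.8475 = 14 mg/L.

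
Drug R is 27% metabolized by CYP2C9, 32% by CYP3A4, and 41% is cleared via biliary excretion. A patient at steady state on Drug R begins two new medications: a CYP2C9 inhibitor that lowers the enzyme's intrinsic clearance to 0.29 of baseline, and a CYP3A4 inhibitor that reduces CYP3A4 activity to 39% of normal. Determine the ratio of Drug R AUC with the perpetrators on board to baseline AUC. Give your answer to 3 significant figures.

1.63

The CYP2C9 pathway (27% of clearance) is reduced to 0.29× activity: 0.27 × 0.29 = 0.0783.
The CYP3A4 pathway (32% of clearance) is reduced to 0.39× activity: 0.32 × 0.39 = 0.1248.
The remaining 41% of clearance is unaffected.
CL_new/CL_old = 0.0783 + 0.1248 + 0.41 = 0.6131.
Net AUC ratio = 1 / 0.6131 = 1.63.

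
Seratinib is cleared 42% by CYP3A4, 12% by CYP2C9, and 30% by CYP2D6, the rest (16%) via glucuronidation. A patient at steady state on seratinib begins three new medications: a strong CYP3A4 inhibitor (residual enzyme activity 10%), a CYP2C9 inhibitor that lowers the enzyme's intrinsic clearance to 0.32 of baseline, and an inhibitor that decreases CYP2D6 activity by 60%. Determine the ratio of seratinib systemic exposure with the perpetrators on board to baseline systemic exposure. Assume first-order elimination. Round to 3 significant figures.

CYP3A4: 0.42 × 0.1 = 0.042
CYP2C9: 0.12 × 0.32 = 0.0384
CYP2D6: 0.3 × 0.4 = 0.12
Other: 0.16 (unchanged)
CL_new/CL_old = 0.042 + 0.0384 + 0.12 + 0.16 = 0.3604.
Because systemic exposure varies inversely with clearance, the combined effect is 1 / 0.3604 = 2.77.

2.77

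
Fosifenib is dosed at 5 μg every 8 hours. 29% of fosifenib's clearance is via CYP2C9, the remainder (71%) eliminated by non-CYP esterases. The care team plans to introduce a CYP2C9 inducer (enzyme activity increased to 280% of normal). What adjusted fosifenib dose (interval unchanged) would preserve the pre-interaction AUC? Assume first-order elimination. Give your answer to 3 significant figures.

7.61 μg

The CYP2C9 pathway (29% of clearance) increases to 2.8× activity: 0.29 × 2.8 = 0.812.
The remaining 71% of clearance is unaffected.
CL_new/CL_old = 0.812 + 0.71 = 1.522.
To maintain the same steady-state level, dose must scale with clearance: new dose = 5 × 1.522 = 7.61 μg.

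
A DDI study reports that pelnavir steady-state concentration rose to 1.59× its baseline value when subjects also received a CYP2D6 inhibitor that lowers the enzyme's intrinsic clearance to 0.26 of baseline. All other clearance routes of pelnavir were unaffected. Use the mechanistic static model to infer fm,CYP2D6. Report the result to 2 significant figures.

0.50

Write x for the fraction cleared via CYP2D6. The observed steady-state concentration change means clearance fell to 1/1.59 = 0.6289 of baseline.
Setting x·0.26 + (1 − x) = 0.6289 and solving: x = (0.6289 − 1)/(0.26 − 1) = 0.50.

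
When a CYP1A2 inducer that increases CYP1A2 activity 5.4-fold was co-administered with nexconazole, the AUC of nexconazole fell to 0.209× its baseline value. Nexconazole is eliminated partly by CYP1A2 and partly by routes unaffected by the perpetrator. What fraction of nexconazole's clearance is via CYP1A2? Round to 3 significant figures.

Let x = fm,CYP1A2. Because AUC ∝ 1/CL, relative clearance rose to 1/0.209 = 4.785.
Setting x·5.4 + (1 − x) = 4.785 and solving: x = (4.785 − 1)/(5.4 − 1) = 0.860.

0.860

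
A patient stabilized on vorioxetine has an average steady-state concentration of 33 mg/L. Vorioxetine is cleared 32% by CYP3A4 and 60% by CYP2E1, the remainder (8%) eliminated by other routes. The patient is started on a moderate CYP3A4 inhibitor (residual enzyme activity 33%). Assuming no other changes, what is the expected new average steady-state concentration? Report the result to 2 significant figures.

42 mg/L

The CYP3A4 pathway (32% of clearance) falls to 0.33× activity: 0.32 × 0.33 = 0.1056.
CYP2E1 (60%) and the residual 8% are unaffected.
New clearance relative to baseline: 0.1056 + 0.6 + 0.08 = 0.7856.
Average steady-state concentration ∝ 1/CL, so new value = 33 / 0.7856 = 42 mg/L.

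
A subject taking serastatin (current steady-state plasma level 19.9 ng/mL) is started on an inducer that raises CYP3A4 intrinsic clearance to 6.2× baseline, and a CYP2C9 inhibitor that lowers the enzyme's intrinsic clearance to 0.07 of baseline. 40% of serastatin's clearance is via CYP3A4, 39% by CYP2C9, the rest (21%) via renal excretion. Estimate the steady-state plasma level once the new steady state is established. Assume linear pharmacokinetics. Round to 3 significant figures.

7.32 ng/mL

CYP3A4: 0.4 × 6.2 = 2.48
CYP2C9: 0.39 × 0.07 = 0.0273
Other: 0.21 (unchanged)
CL_new/CL_old = 2.48 + 0.0273 + 0.21 = 2.7173.
New steady-state plasma level = 19.9 / 2.7173 = 7.32 ng/mL (concentration scales inversely with clearance).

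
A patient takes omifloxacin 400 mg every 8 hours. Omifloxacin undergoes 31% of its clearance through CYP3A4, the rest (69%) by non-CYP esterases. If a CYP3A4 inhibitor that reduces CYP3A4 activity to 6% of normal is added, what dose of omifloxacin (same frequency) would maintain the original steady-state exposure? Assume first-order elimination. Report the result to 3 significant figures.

CYP3A4: 0.31 × 0.06 = 0.0186
Other: 0.69 (unchanged)
Relative clearance = 0.0186 + 0.69 = 0.7086.
Css,avg = (dose rate)/CL, so holding Css fixed requires dose ∝ CL: 400 × 0.7086 = 283 mg.

283 mg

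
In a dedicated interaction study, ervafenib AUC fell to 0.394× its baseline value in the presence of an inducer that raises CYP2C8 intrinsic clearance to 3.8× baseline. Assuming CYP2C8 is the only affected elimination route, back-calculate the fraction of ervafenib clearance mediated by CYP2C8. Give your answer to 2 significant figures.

CL'/CL = 1 / 0.394 = 2.538
3.8·fm + (1 − fm) = 2.538
fm = (2.538 − 1) / (3.8 − 1) = 0.55

0.55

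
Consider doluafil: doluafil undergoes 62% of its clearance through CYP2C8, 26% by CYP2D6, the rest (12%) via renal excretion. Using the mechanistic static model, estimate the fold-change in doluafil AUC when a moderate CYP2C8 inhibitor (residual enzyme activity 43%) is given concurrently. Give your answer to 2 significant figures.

1.5

CYP2C8: 0.62 × 0.43 = 0.2666
CYP2D6: 0.26 (unchanged)
Other: 0.12 (unchanged)
CL_new/CL_old = 0.2666 + 0.26 + 0.12 = 0.6466.
AUC is inversely proportional to clearance, so the fold-change is 1 / 0.6466 = 1.5.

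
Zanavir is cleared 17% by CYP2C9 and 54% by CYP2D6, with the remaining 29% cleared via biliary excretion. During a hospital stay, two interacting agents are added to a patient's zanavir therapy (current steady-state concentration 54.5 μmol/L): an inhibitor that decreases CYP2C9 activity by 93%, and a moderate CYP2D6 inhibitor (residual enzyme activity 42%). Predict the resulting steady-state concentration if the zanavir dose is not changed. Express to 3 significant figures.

103 μmol/L

The CYP2C9 pathway (17% of clearance) is reduced to 0.07× activity: 0.17 × 0.07 = 0.0119.
The CYP2D6 pathway (54% of clearance) is reduced to 0.42× activity: 0.54 × 0.42 = 0.2268.
The remaining 29% of clearance is unaffected.
CL_new/CL_old = 0.0119 + 0.2268 + 0.29 = 0.5287.
New steady-state concentration = 54.5 / 0.5287 = 103 μmol/L (concentration scales inversely with clearance).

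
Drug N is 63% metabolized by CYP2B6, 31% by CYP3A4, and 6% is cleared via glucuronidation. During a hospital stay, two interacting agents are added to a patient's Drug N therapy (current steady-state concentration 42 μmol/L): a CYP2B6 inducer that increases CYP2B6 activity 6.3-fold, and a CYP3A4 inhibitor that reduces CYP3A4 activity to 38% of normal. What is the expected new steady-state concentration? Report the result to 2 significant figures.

The CYP2B6 pathway (63% of clearance) is boosted to 6.3× activity: 0.63 × 6.3 = 3.969.
The CYP3A4 pathway (31% of clearance) drops to 0.38× activity: 0.31 × 0.38 = 0.1178.
Non-CYP routes (6%) are unchanged.
Relative clearance = 3.969 + 0.1178 + 0.06 = 4.1468.
Dividing the baseline by the relative clearance: 42 / 4.1468 = 10 μmol/L.

10 μmol/L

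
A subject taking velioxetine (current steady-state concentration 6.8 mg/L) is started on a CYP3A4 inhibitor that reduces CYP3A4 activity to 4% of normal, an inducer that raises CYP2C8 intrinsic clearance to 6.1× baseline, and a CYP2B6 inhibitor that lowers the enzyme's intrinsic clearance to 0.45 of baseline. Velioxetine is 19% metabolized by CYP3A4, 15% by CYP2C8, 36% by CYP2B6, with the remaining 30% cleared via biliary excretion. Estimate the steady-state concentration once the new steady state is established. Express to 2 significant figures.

The CYP3A4 pathway (19% of clearance) falls to 0.04× activity: 0.19 × 0.04 = 0.0076.
The CYP2C8 pathway (15% of clearance) is boosted to 6.1× activity: 0.15 × 6.1 = 0.915.
The CYP2B6 pathway (36% of clearance) falls to 0.45× activity: 0.36 × 0.45 = 0.162.
The remaining 30% of clearance is unaffected.
New clearance relative to baseline: 0.0076 + 0.915 + 0.162 + 0.3 = 1.3846.
New steady-state concentration = 6.8 / 1.3846 = 4.9 mg/L (concentration scales inversely with clearance).

4.9 mg/L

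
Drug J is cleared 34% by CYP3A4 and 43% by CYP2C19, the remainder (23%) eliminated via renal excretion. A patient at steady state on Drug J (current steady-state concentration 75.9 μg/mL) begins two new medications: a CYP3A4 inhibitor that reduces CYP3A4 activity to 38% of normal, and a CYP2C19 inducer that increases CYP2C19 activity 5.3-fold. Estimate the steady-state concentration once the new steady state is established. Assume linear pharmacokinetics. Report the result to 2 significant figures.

29 μg/mL

The CYP3A4 pathway (34% of clearance) is reduced to 0.38× activity: 0.34 × 0.38 = 0.1292.
The CYP2C19 pathway (43% of clearance) rises to 5.3× activity: 0.43 × 5.3 = 2.279.
Non-CYP routes (23%) are unchanged.
Relative clearance = 0.1292 + 2.279 + 0.23 = 2.6382.
Steady-state concentration ∝ 1/CL: new value = 75.9 / 2.6382 = 29 μg/mL.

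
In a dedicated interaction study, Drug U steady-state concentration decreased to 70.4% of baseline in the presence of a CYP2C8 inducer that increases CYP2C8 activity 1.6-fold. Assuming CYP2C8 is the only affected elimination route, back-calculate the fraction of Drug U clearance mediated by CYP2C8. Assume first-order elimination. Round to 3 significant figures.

Let x = fm,CYP2C8. Because steady-state concentration ∝ 1/CL, relative clearance rose to 1/0.704 = 1.42.
Only the CYP2C8 route changed, so 1.42 = x·1.6 + (1 − x), giving x = 0.701.

0.701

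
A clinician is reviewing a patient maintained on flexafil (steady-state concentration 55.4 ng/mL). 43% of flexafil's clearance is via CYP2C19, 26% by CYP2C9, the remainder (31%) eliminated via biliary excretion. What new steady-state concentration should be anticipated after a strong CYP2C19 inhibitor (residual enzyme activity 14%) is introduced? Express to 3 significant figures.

87.9 ng/mL

The CYP2C19 pathway (43% of clearance) is reduced to 0.14× activity: 0.43 × 0.14 = 0.0602.
CYP2C9 (26%) and the residual 31% are unaffected.
CL_new/CL_old = 0.0602 + 0.26 + 0.31 = 0.6302.
New steady-state concentration = baseline ÷ relative clearance = 55.4 / 0.6302 = 87.9 ng/mL.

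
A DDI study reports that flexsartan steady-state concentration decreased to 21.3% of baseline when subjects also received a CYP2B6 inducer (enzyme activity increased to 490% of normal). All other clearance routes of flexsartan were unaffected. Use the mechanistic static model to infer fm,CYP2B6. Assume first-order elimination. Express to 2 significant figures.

0.95

Let fm be the CYP2B6 fraction. New clearance relative to baseline = fm × 4.9 + (1 − fm).
Steady-state concentration ratio = 1 / (new CL fraction), so new CL fraction = 1 / 0.213 = 4.695.
fm × 4.9 + 1 − fm = 4.695  ⇒  fm × (4.9 − 1) = 3.695  ⇒  fm = 0.95.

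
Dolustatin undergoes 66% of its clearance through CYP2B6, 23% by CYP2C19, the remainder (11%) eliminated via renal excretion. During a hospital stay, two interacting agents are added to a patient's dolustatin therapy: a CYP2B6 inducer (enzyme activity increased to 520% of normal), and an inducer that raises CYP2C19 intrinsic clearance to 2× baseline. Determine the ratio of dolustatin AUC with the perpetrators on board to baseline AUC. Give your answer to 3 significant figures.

CYP2B6: 0.66 × 5.2 = 3.432
CYP2C19: 0.23 × 2 = 0.46
Other: 0.11 (unchanged)
CL_new/CL_old = 3.432 + 0.46 + 0.11 = 4.002.
Net AUC ratio = 1 / 4.002 = 0.250.

0.250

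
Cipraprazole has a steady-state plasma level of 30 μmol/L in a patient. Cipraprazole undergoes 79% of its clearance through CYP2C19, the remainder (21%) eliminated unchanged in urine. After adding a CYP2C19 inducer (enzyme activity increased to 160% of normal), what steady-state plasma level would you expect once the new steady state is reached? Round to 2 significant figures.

The CYP2C19 pathway (79% of clearance) is boosted to 1.6× activity: 0.79 × 1.6 = 1.264.
Non-CYP routes (21%) are unchanged.
Relative clearance = 1.264 + 0.21 = 1.474.
With dosing unchanged, steady-state plasma level scales as 1/CL: 30 / 1.474 = 20 μmol/L.

20 μmol/L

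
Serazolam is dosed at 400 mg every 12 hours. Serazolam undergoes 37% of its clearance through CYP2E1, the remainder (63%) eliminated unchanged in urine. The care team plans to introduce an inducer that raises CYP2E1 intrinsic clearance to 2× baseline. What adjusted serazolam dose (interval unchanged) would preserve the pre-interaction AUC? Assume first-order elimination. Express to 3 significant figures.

CYP2E1: 0.37 × 2 = 0.74
Other: 0.63 (unchanged)
Relative clearance = 0.74 + 0.63 = 1.37.
Css,avg = (dose rate)/CL, so holding Css fixed requires dose ∝ CL: 400 × 1.37 = 548 mg.

548 mg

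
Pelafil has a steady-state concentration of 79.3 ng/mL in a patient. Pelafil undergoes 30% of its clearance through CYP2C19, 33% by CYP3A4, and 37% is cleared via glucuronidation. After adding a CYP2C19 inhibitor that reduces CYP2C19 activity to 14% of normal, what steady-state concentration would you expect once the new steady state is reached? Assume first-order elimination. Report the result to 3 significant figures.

CYP2C19: 0.3 × 0.14 = 0.042
CYP3A4: 0.33 (unchanged)
Other: 0.37 (unchanged)
CL_new/CL_old = 0.042 + 0.33 + 0.37 = 0.742.
With dosing unchanged, steady-state concentration scales as 1/CL: 79.3 / 0.742 = 107 ng/mL.

107 ng/mL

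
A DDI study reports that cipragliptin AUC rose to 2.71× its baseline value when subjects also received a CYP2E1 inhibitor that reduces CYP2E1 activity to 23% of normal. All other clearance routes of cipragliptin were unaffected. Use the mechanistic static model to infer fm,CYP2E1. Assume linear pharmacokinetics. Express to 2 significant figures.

0.82

CL'/CL = 1 / 2.71 = 0.369
0.23·fm + (1 − fm) = 0.369
fm = (0.369 − 1) / (0.23 − 1) = 0.82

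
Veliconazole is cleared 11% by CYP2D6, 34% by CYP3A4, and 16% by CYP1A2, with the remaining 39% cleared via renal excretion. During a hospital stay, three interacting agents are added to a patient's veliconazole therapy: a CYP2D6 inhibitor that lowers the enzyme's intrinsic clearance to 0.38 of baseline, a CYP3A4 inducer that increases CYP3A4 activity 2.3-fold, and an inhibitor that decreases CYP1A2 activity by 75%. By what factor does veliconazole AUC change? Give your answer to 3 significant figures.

0.798

CYP2D6: 0.11 × 0.38 = 0.0418
CYP3A4: 0.34 × 2.3 = 0.782
CYP1A2: 0.16 × 0.25 = 0.04
Other: 0.39 (unchanged)
New clearance relative to baseline: 0.0418 + 0.782 + 0.04 + 0.39 = 1.2538.
Net AUC ratio = 1 / 1.2538 = 0.798.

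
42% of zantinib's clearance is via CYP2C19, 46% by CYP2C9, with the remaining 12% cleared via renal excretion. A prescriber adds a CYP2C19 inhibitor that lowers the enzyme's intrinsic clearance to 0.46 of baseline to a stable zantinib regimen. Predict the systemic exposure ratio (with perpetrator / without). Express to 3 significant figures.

1.29

The CYP2C19 pathway (42% of clearance) falls to 0.46× activity: 0.42 × 0.46 = 0.1932.
CYP2C9 (46%) and the residual 12% are unaffected.
CL_new/CL_old = 0.1932 + 0.46 + 0.12 = 0.7732.
Systemic exposure is inversely proportional to clearance, so the fold-change is 1 / 0.7732 = 1.29.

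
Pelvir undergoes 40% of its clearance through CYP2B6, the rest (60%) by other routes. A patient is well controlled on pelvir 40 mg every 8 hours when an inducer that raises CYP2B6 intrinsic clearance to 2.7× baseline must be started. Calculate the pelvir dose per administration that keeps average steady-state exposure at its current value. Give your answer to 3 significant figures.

CYP2B6: 0.4 × 2.7 = 1.08
Other: 0.6 (unchanged)
New clearance relative to baseline: 1.08 + 0.6 = 1.68.
Exposure is unchanged when dose changes in proportion to clearance. New dose = 40 mg × 1.68 = 67.2 mg.

67.2 mg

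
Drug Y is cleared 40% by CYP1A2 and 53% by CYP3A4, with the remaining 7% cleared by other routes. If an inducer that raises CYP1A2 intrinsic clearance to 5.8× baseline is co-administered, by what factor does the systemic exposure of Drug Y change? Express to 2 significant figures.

CYP1A2: 0.4 × 5.8 = 2.32
CYP3A4: 0.53 (unchanged)
Other: 0.07 (unchanged)
CL_new/CL_old = 2.32 + 0.53 + 0.07 = 2.92.
Systemic exposure ratio = CL_old/CL_new = 1 / 2.92 = 0.34.

0.34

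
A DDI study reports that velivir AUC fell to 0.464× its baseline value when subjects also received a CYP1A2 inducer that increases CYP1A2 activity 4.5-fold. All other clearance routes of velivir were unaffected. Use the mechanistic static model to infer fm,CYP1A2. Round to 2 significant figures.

0.33

CL'/CL = 1 / 0.464 = 2.155
4.5·fm + (1 − fm) = 2.155
fm = (2.155 − 1) / (4.5 − 1) = 0.33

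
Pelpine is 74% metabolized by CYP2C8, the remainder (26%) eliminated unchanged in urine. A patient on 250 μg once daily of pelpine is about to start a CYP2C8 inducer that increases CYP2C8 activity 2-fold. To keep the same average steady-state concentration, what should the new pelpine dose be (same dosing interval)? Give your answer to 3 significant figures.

435 μg

The CYP2C8 pathway (74% of clearance) is boosted to 2× activity: 0.74 × 2 = 1.48.
The remaining 26% of clearance is unaffected.
CL_new/CL_old = 1.48 + 0.26 = 1.74.
Exposure is unchanged when dose changes in proportion to clearance. New dose = 250 μg × 1.74 = 435 μg.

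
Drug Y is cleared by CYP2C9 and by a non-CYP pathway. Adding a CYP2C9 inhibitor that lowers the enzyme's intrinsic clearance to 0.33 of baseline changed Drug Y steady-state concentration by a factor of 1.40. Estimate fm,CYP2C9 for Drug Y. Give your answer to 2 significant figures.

CL'/CL = 1 / 1.40 = 0.7143
0.33·fm + (1 − fm) = 0.7143
fm = (0.7143 − 1) / (0.33 − 1) = 0.43

0.43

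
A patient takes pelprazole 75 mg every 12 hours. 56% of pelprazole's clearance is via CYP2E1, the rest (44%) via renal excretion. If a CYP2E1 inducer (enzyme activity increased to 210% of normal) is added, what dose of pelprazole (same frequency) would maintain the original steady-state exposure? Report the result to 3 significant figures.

The CYP2E1 pathway (56% of clearance) rises to 2.1× activity: 0.56 × 2.1 = 1.176.
Non-CYP routes (44%) are unchanged.
Relative clearance = 1.176 + 0.44 = 1.616.
Css,avg = (dose rate)/CL, so holding Css fixed requires dose ∝ CL: 75 × 1.616 = 121 mg.

121 mg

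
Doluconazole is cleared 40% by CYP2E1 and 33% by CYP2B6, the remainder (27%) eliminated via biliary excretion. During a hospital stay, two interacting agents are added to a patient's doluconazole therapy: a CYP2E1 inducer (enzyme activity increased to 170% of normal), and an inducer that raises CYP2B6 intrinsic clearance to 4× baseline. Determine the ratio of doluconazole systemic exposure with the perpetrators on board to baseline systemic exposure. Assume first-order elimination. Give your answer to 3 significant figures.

The CYP2E1 pathway (40% of clearance) rises to 1.7× activity: 0.4 × 1.7 = 0.68.
The CYP2B6 pathway (33% of clearance) is boosted to 4× activity: 0.33 × 4 = 1.32.
The remaining 27% of clearance is unaffected.
New clearance relative to baseline: 0.68 + 1.32 + 0.27 = 2.27.
Systemic exposure ∝ 1/CL: fold-change = 1 / 2.27 = 0.441.

0.441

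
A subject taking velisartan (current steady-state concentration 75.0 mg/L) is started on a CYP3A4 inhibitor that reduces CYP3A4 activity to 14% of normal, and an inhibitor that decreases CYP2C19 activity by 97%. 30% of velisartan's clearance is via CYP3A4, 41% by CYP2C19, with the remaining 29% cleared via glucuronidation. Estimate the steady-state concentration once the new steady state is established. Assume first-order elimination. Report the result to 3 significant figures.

218 mg/L

The CYP3A4 pathway (30% of clearance) is reduced to 0.14× activity: 0.3 × 0.14 = 0.042.
The CYP2C19 pathway (41% of clearance) falls to 0.03× activity: 0.41 × 0.03 = 0.0123.
Non-CYP routes (29%) are unchanged.
CL_new/CL_old = 0.042 + 0.0123 + 0.29 = 0.3443.
Dividing the baseline by the relative clearance: 75.0 / 0.3443 = 218 mg/L.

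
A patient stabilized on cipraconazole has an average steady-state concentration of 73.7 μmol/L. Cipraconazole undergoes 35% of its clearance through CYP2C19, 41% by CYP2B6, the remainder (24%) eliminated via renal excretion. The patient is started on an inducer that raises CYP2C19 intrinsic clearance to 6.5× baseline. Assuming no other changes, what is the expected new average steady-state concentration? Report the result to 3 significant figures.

The CYP2C19 pathway (35% of clearance) is boosted to 6.5× activity: 0.35 × 6.5 = 2.275.
CYP2B6 (41%) and the residual 24% are unaffected.
Relative clearance = 2.275 + 0.41 + 0.24 = 2.925.
With dosing unchanged, average steady-state concentration scales as 1/CL: 73.7 / 2.925 = 25.2 μmol/L.

25.2 μmol/L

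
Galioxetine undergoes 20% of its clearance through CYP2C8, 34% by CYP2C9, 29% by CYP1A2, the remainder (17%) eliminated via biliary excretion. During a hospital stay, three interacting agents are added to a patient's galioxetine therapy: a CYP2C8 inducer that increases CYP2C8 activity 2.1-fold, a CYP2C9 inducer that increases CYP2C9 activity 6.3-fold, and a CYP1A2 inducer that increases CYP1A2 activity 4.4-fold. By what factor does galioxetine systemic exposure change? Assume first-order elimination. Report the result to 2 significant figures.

CYP2C8: 0.2 × 2.1 = 0.42
CYP2C9: 0.34 × 6.3 = 2.142
CYP1A2: 0.29 × 4.4 = 1.276
Other: 0.17 (unchanged)
CL_new/CL_old = 0.42 + 2.142 + 1.276 + 0.17 = 4.008.
Net systemic exposure ratio = 1 / 4.008 = 0.25.

0.25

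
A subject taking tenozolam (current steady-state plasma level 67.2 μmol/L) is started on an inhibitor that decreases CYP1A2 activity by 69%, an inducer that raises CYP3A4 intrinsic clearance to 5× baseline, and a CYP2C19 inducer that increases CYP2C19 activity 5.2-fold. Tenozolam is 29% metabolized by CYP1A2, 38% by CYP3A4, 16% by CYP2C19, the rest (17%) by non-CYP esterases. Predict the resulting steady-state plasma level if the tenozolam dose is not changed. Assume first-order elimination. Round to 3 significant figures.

22.5 μmol/L

The CYP1A2 pathway (29% of clearance) is reduced to 0.31× activity: 0.29 × 0.31 = 0.0899.
The CYP3A4 pathway (38% of clearance) increases to 5× activity: 0.38 × 5 = 1.9.
The CYP2C19 pathway (16% of clearance) rises to 5.2× activity: 0.16 × 5.2 = 0.832.
Non-CYP routes (17%) are unchanged.
Relative clearance = 0.0899 + 1.9 + 0.832 + 0.17 = 2.9919.
New steady-state plasma level = 67.2 / 2.9919 = 22.5 μmol/L (concentration scales inversely with clearance).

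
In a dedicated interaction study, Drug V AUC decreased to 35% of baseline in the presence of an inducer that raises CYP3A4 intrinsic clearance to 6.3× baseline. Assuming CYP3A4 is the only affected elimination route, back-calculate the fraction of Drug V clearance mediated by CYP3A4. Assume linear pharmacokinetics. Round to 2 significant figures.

0.35

Write x for the fraction cleared via CYP3A4. The observed AUC change means clearance rose to 1/0.350 = 2.857 of baseline.
Only the CYP3A4 route changed, so 2.857 = x·6.3 + (1 − x), giving x = 0.35.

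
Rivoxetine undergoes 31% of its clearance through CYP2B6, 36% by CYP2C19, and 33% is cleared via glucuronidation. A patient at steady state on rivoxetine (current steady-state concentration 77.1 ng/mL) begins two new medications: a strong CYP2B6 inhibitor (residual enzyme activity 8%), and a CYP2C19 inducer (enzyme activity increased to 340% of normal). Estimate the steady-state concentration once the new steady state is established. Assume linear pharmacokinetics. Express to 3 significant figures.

The CYP2B6 pathway (31% of clearance) falls to 0.08× activity: 0.31 × 0.08 = 0.0248.
The CYP2C19 pathway (36% of clearance) rises to 3.4× activity: 0.36 × 3.4 = 1.224.
The remaining 33% of clearance is unaffected.
Relative clearance = 0.0248 + 1.224 + 0.33 = 1.5788.
Steady-state concentration ∝ 1/CL: new value = 77.1 / 1.5788 = 48.8 ng/mL.

48.8 ng/mL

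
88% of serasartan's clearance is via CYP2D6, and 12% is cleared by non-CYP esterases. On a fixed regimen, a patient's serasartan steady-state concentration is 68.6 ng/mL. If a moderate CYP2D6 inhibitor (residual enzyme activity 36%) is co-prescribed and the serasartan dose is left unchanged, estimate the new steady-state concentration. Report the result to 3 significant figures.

The CYP2D6 pathway (88% of clearance) is reduced to 0.36× activity: 0.88 × 0.36 = 0.3168.
The remaining 12% of clearance is unaffected.
Relative clearance = 0.3168 + 0.12 = 0.4368.
With dosing unchanged, steady-state concentration scales as 1/CL: 68.6 / 0.4368 = 157 ng/mL.

157 ng/mL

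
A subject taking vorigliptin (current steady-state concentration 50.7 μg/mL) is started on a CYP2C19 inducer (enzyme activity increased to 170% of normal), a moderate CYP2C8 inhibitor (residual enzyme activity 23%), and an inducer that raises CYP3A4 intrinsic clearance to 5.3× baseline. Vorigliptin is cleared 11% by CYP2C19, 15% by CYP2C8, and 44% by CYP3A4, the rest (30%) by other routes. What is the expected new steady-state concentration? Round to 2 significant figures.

The CYP2C19 pathway (11% of clearance) rises to 1.7× activity: 0.11 × 1.7 = 0.187.
The CYP2C8 pathway (15% of clearance) falls to 0.23× activity: 0.15 × 0.23 = 0.0345.
The CYP3A4 pathway (44% of clearance) increases to 5.3× activity: 0.44 × 5.3 = 2.332.
The remaining 30% of clearance is unaffected.
CL_new/CL_old = 0.187 + 0.0345 + 2.332 + 0.3 = 2.8535.
Steady-state concentration ∝ 1/CL: new value = 50.7 / 2.8535 = 18 μg/mL.

18 μg/mL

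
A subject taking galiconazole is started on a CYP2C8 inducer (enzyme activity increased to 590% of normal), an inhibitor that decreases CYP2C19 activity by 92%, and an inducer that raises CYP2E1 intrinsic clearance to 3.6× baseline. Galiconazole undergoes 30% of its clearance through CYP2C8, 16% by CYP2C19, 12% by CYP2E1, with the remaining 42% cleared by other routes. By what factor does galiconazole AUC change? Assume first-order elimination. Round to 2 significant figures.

The CYP2C8 pathway (30% of clearance) rises to 5.9× activity: 0.3 × 5.9 = 1.77.
The CYP2C19 pathway (16% of clearance) falls to 0.08× activity: 0.16 × 0.08 = 0.0128.
The CYP2E1 pathway (12% of clearance) increases to 3.6× activity: 0.12 × 3.6 = 0.432.
The remaining 42% of clearance is unaffected.
CL_new/CL_old = 1.77 + 0.0128 + 0.432 + 0.42 = 2.6348.
AUC ∝ 1/CL: fold-change = 1 / 2.6348 = 0.38.

0.38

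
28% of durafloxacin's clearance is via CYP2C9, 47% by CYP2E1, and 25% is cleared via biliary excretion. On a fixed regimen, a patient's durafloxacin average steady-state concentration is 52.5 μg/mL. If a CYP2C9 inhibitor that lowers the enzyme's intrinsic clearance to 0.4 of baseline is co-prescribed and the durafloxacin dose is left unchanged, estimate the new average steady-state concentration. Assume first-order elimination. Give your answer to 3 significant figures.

CYP2C9: 0.28 × 0.4 = 0.112
CYP2E1: 0.47 (unchanged)
Other: 0.25 (unchanged)
New clearance relative to baseline: 0.112 + 0.47 + 0.25 = 0.832.
With dosing unchanged, average steady-state concentration scales as 1/CL: 52.5 / 0.832 = 63.1 μg/mL.

63.1 μg/mL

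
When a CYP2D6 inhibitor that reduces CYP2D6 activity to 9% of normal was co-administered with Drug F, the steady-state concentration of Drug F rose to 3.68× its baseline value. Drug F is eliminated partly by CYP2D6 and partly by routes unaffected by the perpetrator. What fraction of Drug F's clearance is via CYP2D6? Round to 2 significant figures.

CL'/CL = 1 / 3.68 = 0.2717
0.09·fm + (1 − fm) = 0.2717
fm = (0.2717 − 1) / (0.09 − 1) = 0.80

0.80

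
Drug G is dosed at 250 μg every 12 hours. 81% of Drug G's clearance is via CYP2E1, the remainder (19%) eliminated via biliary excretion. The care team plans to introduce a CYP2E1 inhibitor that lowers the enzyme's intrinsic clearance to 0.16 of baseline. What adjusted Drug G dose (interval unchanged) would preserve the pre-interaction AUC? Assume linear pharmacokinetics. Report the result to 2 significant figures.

80 μg

CYP2E1: 0.81 × 0.16 = 0.1296
Other: 0.19 (unchanged)
New clearance relative to baseline: 0.1296 + 0.19 = 0.3196.
Css,avg = (dose rate)/CL, so holding Css fixed requires dose ∝ CL: 250 × 0.3196 = 80 μg.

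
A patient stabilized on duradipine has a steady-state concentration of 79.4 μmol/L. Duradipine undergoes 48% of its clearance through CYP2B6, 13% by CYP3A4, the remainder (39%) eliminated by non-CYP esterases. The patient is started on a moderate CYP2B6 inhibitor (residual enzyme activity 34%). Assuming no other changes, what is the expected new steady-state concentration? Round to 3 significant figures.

116 μmol/L

CYP2B6: 0.48 × 0.34 = 0.1632
CYP3A4: 0.13 (unchanged)
Other: 0.39 (unchanged)
CL_new/CL_old = 0.1632 + 0.13 + 0.39 = 0.6832.
With dosing unchanged, steady-state concentration scales as 1/CL: 79.4 / 0.6832 = 116 μmol/L.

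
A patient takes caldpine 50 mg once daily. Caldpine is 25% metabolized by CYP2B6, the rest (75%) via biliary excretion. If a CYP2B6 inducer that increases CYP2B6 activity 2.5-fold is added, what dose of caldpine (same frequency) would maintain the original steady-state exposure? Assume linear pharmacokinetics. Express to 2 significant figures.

69 mg

The CYP2B6 pathway (25% of clearance) rises to 2.5× activity: 0.25 × 2.5 = 0.625.
Non-CYP routes (75%) are unchanged.
New clearance relative to baseline: 0.625 + 0.75 = 1.375.
To maintain the same steady-state level, dose must scale with clearance: new dose = 50 × 1.375 = 69 mg.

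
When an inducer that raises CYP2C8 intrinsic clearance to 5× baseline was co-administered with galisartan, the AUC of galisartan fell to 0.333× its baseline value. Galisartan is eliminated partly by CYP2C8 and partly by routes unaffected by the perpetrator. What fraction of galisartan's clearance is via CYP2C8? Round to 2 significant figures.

0.50

Call the CYP2C8 fraction fm. After the interaction, CL_new/CL_old = fm × 5 + (1 − fm).
AUC ratio = 1 / (new CL fraction), so new CL fraction = 1 / 0.333 = 3.003.
fm × 5 + 1 − fm = 3.003  ⇒  fm × (5 − 1) = 2.003  ⇒  fm = 0.50.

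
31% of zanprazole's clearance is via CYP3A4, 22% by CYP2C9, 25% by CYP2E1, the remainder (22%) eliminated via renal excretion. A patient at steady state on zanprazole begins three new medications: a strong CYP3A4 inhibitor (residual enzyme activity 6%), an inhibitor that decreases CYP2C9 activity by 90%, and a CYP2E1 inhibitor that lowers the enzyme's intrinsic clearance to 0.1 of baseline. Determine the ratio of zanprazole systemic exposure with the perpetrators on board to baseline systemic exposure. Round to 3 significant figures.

3.50

The CYP3A4 pathway (31% of clearance) falls to 0.06× activity: 0.31 × 0.06 = 0.0186.
The CYP2C9 pathway (22% of clearance) is reduced to 0.1× activity: 0.22 × 0.1 = 0.022.
The CYP2E1 pathway (25% of clearance) falls to 0.1× activity: 0.25 × 0.1 = 0.025.
The remaining 22% of clearance is unaffected.
Relative clearance = 0.0186 + 0.022 + 0.025 + 0.22 = 0.2856.
Systemic exposure ∝ 1/CL: fold-change = 1 / 0.2856 = 3.50.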